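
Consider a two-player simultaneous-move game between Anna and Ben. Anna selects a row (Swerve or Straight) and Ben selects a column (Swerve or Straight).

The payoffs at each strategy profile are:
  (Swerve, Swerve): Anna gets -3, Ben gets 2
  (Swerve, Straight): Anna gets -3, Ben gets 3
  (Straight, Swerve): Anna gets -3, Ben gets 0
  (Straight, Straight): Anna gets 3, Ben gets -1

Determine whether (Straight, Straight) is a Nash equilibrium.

No

At (Straight, Straight), Anna earns 3; switching to Swerve would give -3, so Anna has no profitable deviation.
Ben earns -1; switching to Swerve would give 0, so Ben would deviate.
Since at least one player can profitably deviate, this is not a Nash equilibrium.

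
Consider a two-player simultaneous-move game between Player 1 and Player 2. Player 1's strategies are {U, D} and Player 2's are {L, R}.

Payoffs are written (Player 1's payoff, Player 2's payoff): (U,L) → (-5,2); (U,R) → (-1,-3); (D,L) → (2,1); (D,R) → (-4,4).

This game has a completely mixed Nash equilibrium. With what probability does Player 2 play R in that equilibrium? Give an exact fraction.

Let y be the probability that Player 2 plays L. In a completely mixed equilibrium, Player 1 must be indifferent between U and D.
Player 1's expected payoff from U is −5y − (1−y); from D it is 2y − 4(1−y).
Setting these equal: −4y − 1 = 6y − 4, so y = 3/10.
Therefore Player 2 plays R with probability 1 − 3/10 = 7/10.

7/10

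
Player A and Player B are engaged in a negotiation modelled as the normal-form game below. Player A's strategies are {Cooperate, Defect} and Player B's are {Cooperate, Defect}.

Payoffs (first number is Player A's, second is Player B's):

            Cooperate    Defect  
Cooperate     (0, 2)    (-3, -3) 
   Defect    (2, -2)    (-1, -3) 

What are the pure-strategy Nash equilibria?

(Cooperate, Cooperate): Player A prefers Defect (2 > 0) — not an equilibrium.
(Cooperate, Defect): Player A prefers Defect (-1 > -3); Player B prefers Cooperate (2 > -3) — not an equilibrium.
(Defect, Cooperate): Player A gets 2 ≥ 0 from Cooperate, and Player B gets -2 ≥ -3 from Defect — Nash equilibrium.
(Defect, Defect): Player B prefers Cooperate (-2 > -3) — not an equilibrium.

(Defect, Cooperate)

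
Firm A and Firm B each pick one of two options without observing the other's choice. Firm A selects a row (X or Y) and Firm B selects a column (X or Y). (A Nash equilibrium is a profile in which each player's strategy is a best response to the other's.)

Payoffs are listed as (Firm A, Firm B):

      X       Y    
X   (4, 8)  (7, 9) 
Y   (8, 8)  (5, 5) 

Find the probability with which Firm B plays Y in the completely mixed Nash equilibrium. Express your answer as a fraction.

Let y be the probability that Firm B plays X. In a completely mixed equilibrium, Firm A must be indifferent between X and Y.
Firm A's expected payoff from X is 4y + 7(1−y); from Y it is 8y + 5(1−y).
Setting these equal: −3y + 7 = 3y + 5, so y = 1/3.
Therefore Firm B plays Y with probability 1 − 1/3 = 2/3.

2/3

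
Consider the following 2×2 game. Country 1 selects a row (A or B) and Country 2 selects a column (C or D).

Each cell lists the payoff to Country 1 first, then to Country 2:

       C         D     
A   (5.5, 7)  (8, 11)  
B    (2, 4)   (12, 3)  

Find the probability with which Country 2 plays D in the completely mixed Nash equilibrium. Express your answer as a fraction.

7/15

Let q be the probability that Country 2 plays C. In a completely mixed equilibrium, Country 1 must be indifferent between A and B.
Country 1's expected payoff from A is 5.5q + 8(1−q); from B it is 2q + 12(1−q).
Setting these equal: −2.5q + 8 = −10q + 12, so q = 8/15.
Therefore Country 2 plays D with probability 1 − 8/15 = 7/15.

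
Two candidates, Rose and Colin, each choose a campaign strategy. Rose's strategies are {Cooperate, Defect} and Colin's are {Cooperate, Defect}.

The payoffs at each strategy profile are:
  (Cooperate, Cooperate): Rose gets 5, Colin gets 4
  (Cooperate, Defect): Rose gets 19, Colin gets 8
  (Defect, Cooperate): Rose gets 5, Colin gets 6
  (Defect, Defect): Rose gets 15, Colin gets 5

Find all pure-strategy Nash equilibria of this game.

(Cooperate, Cooperate): Colin prefers Defect (8 > 4) — not an equilibrium.
(Cooperate, Defect): Rose gets 19 ≥ 15 from Defect, and Colin gets 8 ≥ 4 from Cooperate — Nash equilibrium.
(Defect, Cooperate): Rose gets 5 ≥ 5 from Cooperate, and Colin gets 6 ≥ 5 from Defect — Nash equilibrium.
(Defect, Defect): Rose prefers Cooperate (19 > 15); Colin prefers Cooperate (6 > 5) — not an equilibrium.

(Cooperate, Defect) and (Defect, Cooperate)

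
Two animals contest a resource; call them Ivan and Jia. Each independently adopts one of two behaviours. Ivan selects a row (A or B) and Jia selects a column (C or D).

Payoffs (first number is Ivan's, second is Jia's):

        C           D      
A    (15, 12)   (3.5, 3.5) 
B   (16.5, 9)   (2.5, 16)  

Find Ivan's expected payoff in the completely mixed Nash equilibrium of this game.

First find q, the probability Jia plays C, from Ivan's indifference between A and B: 15q + 3.5(1−q) = 16.5q + 2.5(1−q), giving q = 2/5.
Since Ivan is indifferent in equilibrium, Ivan's expected payoff equals the payoff from either row against (2/5, 3/5). Using A: 15(2/5) + 3.5(3/5) = 81/10.

81/10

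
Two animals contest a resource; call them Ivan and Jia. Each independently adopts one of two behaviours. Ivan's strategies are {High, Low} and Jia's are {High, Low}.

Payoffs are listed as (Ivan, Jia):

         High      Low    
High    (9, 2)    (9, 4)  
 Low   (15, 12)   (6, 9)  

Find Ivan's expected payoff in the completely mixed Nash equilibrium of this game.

First find q, the probability Jia plays High, from Ivan's indifference between High and Low: 9q + 9(1−q) = 15q + 6(1−q), giving q = 1/3.
Since Ivan is indifferent in equilibrium, Ivan's expected payoff equals the payoff from either row against (1/3, 2/3). Using High: 9(1/3) + 9(2/3) = 9.

9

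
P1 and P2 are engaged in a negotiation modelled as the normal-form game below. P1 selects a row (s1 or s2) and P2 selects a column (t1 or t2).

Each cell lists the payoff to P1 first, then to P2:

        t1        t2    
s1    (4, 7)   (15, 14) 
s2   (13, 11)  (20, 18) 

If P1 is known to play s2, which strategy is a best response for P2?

t2

Against s2, P2 earns 11 from t1 and 18 from t2.
So t2 is the best response.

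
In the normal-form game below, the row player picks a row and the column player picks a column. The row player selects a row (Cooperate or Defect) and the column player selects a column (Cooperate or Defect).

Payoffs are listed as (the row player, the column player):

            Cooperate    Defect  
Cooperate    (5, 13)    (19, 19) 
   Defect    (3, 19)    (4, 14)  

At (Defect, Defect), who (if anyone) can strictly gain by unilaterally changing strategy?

The row player at (Defect, Defect) earns 4; deviating to Cooperate yields 19 — a strict improvement.
The column player earns 14; deviating to Cooperate yields 19 — a strict improvement.
Both the row player and the column player have strictly profitable deviations.

Both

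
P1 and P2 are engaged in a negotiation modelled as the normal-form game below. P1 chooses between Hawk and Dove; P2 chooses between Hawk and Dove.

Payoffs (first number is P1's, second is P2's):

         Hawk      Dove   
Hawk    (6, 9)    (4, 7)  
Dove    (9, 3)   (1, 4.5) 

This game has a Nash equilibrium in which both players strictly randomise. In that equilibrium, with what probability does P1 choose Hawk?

Let p be the probability that P1 plays Hawk. In a completely mixed equilibrium, P2 must be indifferent between Hawk and Dove.
P2's expected payoff from Hawk is 9p + 3(1−p); from Dove it is 7p + 4.5(1−p).
Setting these equal: 6p + 3 = 2.5p + 4.5, so p = 3/7.

3/7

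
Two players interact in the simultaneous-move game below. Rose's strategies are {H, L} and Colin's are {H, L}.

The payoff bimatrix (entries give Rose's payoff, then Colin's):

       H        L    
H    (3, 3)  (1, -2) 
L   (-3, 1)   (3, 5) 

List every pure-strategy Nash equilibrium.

(H, H): Rose gets 3 ≥ -3 from L, and Colin gets 3 ≥ -2 from L — Nash equilibrium.
(H, L): Rose prefers L (3 > 1); Colin prefers H (3 > -2) — not an equilibrium.
(L, H): Rose prefers H (3 > -3); Colin prefers L (5 > 1) — not an equilibrium.
(L, L): Rose gets 3 ≥ 1 from H, and Colin gets 5 ≥ 1 from H — Nash equilibrium.

(H, H) and (L, L)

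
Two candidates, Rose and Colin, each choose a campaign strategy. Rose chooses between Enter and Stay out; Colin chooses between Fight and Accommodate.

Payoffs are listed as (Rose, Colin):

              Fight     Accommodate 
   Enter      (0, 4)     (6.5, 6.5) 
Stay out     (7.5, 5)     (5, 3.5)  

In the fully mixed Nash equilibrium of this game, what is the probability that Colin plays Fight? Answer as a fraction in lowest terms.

Let q be the probability that Colin plays Fight. In a completely mixed equilibrium, Rose must be indifferent between Enter and Stay out.
Rose's expected payoff from Enter is 6.5(1−q); from Stay out it is 7.5q + 5(1−q).
Setting these equal: −6.5q + 6.5 = 2.5q + 5, so q = 1/6.

1/6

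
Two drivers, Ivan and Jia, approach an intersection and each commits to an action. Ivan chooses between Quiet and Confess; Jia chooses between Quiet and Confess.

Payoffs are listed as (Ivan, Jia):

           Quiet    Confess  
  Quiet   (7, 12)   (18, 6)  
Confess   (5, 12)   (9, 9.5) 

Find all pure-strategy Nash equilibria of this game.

(Quiet, Quiet)

(Quiet, Quiet): Ivan gets 7 ≥ 5 from Confess, and Jia gets 12 ≥ 6 from Confess — Nash equilibrium.
(Quiet, Confess): Jia prefers Quiet (12 > 6) — not an equilibrium.
(Confess, Quiet): Ivan prefers Quiet (7 > 5) — not an equilibrium.
(Confess, Confess): Ivan prefers Quiet (18 > 9); Jia prefers Quiet (12 > 9.5) — not an equilibrium.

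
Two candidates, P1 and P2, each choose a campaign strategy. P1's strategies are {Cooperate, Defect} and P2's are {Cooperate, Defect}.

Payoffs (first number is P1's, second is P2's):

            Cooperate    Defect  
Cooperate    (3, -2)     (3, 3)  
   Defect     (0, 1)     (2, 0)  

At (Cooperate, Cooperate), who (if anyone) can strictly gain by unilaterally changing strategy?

P1 at (Cooperate, Cooperate) earns 3; deviating to Defect yields 0 — not better.
P2 earns -2; deviating to Defect yields 3 — a strict improvement.
Only P2 has a strictly profitable deviation.

P2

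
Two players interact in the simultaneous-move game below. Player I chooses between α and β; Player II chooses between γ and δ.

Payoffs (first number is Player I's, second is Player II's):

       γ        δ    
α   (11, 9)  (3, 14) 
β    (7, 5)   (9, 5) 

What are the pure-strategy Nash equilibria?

(α, γ): Player II prefers δ (14 > 9) — not an equilibrium.
(α, δ): Player I prefers β (9 > 3) — not an equilibrium.
(β, γ): Player I prefers α (11 > 7) — not an equilibrium.
(β, δ): Player I gets 9 ≥ 3 from α, and Player II gets 5 ≥ 5 from γ — Nash equilibrium.

(β, δ)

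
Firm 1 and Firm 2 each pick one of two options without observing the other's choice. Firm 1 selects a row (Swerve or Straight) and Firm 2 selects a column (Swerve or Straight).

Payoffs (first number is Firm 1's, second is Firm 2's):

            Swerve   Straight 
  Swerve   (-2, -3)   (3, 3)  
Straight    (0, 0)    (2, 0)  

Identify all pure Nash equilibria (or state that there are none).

(Swerve, Swerve): Firm 1 prefers Straight (0 > -2); Firm 2 prefers Straight (3 > -3) — not an equilibrium.
(Swerve, Straight): Firm 1 gets 3 ≥ 2 from Straight, and Firm 2 gets 3 ≥ -3 from Swerve — Nash equilibrium.
(Straight, Swerve): Firm 1 gets 0 ≥ -2 from Swerve, and Firm 2 gets 0 ≥ 0 from Straight — Nash equilibrium.
(Straight, Straight): Firm 1 prefers Swerve (3 > 2) — not an equilibrium.

(Swerve, Straight) and (Straight, Swerve)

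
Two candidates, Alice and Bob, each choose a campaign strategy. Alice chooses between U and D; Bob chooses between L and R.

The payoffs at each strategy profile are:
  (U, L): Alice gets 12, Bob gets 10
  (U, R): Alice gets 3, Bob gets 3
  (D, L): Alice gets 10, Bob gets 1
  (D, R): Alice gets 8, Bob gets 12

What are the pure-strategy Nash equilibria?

(U, L) and (D, R)

(U, L): Alice gets 12 ≥ 10 from D, and Bob gets 10 ≥ 3 from R — Nash equilibrium.
(U, R): Alice prefers D (8 > 3); Bob prefers L (10 > 3) — not an equilibrium.
(D, L): Alice prefers U (12 > 10); Bob prefers R (12 > 1) — not an equilibrium.
(D, R): Alice gets 8 ≥ 3 from U, and Bob gets 12 ≥ 1 from L — Nash equilibrium.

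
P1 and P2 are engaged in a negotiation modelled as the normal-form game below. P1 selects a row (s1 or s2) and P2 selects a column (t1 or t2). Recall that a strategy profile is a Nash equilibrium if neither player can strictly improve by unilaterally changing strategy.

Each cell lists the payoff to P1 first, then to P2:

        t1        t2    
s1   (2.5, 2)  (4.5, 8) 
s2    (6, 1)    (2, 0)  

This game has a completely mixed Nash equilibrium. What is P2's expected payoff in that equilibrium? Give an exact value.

First find p, the probability P1 plays s1, from P2's indifference between t1 and t2: 2p + (1−p) = 8p, giving p = 1/7.
Since P2 is indifferent in equilibrium, P2's expected payoff equals the payoff from either column against (1/7, 6/7). Using t1: 2(1/7) + (6/7) = 8/7.

8/7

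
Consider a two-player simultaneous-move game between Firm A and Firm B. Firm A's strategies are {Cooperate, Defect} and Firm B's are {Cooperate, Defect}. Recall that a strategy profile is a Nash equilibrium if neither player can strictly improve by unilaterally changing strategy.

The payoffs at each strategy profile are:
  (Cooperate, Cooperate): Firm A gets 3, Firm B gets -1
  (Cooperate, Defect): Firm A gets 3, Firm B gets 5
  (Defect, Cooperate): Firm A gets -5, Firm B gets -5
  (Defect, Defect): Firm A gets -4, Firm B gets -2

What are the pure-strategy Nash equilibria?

(Cooperate, Defect)

(Cooperate, Cooperate): Firm B prefers Defect (5 > -1) — not an equilibrium.
(Cooperate, Defect): Firm A gets 3 ≥ -4 from Defect, and Firm B gets 5 ≥ -1 from Cooperate — Nash equilibrium.
(Defect, Cooperate): Firm A prefers Cooperate (3 > -5); Firm B prefers Defect (-2 > -5) — not an equilibrium.
(Defect, Defect): Firm A prefers Cooperate (3 > -4) — not an equilibrium.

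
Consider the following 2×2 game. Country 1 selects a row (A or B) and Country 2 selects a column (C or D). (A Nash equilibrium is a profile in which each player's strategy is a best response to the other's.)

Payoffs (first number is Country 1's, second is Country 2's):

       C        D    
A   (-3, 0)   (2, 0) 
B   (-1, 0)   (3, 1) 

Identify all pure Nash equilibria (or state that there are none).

(A, C): Country 1 prefers B (-1 > -3) — not an equilibrium.
(A, D): Country 1 prefers B (3 > 2) — not an equilibrium.
(B, C): Country 2 prefers D (1 > 0) — not an equilibrium.
(B, D): Country 1 gets 3 ≥ 2 from A, and Country 2 gets 1 ≥ 0 from C — Nash equilibrium.

(B, D)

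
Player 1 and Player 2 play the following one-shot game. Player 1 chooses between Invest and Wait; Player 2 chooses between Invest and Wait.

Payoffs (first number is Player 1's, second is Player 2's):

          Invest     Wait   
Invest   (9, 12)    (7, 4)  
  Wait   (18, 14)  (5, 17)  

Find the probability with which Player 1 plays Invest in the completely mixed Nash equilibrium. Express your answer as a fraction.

3/11

Let x be the probability that Player 1 plays Invest. In a completely mixed equilibrium, Player 2 must be indifferent between Invest and Wait.
Player 2's expected payoff from Invest is 12x + 14(1−x); from Wait it is 4x + 17(1−x).
Setting these equal: −2x + 14 = −13x + 17, so x = 3/11.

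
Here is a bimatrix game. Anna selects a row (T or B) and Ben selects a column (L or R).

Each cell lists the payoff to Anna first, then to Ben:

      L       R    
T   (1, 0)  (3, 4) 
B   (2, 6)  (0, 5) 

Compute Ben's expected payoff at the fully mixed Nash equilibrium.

24/5

First find p, the probability Anna plays T, from Ben's indifference between L and R: 6(1−p) = 4p + 5(1−p), giving p = 1/5.
Since Ben is indifferent in equilibrium, Ben's expected payoff equals the payoff from either column against (1/5, 4/5). Using L: 6(4/5) = 24/5.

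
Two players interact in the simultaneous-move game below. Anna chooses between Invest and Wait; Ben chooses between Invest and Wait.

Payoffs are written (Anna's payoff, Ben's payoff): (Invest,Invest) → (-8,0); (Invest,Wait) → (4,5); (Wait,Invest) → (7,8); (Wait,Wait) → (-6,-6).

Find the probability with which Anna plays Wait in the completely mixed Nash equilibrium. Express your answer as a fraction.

5/19

Let r be the probability that Anna plays Invest. In a completely mixed equilibrium, Ben must be indifferent between Invest and Wait.
Ben's expected payoff from Invest is 8(1−r); from Wait it is 5r − 6(1−r).
Setting these equal: −8r + 8 = 11r − 6, so r = 14/19.
Therefore Anna plays Wait with probability 1 − 14/19 = 5/19.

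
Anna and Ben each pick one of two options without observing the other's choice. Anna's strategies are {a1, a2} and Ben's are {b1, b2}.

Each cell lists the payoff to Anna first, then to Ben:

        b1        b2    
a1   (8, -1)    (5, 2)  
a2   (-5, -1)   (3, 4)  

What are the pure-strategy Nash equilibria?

(a1, b2)

(a1, b1): Ben prefers b2 (2 > -1) — not an equilibrium.
(a1, b2): Anna gets 5 ≥ 3 from a2, and Ben gets 2 ≥ -1 from b1 — Nash equilibrium.
(a2, b1): Anna prefers a1 (8 > -5); Ben prefers b2 (4 > -1) — not an equilibrium.
(a2, b2): Anna prefers a1 (5 > 3) — not an equilibrium.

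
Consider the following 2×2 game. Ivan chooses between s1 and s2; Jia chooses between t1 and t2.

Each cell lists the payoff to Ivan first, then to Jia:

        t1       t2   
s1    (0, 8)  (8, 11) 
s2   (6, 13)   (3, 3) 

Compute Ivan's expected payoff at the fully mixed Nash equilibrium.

First find y, the probability Jia plays t1, from Ivan's indifference between s1 and s2: 8(1−y) = 6y + 3(1−y), giving y = 5/11.
Since Ivan is indifferent in equilibrium, Ivan's expected payoff equals the payoff from either row against (5/11, 6/11). Using s1: 8(6/11) = 48/11.

48/11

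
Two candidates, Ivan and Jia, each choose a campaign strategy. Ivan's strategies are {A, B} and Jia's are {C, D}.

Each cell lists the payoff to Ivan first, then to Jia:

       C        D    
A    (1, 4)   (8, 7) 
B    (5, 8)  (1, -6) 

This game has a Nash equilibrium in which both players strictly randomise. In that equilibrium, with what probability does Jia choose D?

Let q be the probability that Jia plays C. In a completely mixed equilibrium, Ivan must be indifferent between A and B.
Ivan's expected payoff from A is q + 8(1−q); from B it is 5q + (1−q).
Setting these equal: −7q + 8 = 4q + 1, so q = 7/11.
Therefore Jia plays D with probability 1 − 7/11 = 4/11.

4/11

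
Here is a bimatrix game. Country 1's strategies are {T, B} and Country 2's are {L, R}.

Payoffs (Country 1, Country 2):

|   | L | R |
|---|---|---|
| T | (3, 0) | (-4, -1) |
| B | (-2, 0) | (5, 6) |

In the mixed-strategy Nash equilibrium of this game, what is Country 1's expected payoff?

1/2

First find q, the probability Country 2 plays L, from Country 1's indifference between T and B: 3q − 4(1−q) = −2q + 5(1−q), giving q = 9/14.
Since Country 1 is indifferent in equilibrium, Country 1's expected payoff equals the payoff from either row against (9/14, 5/14). Using T: 3(9/14) − 4(5/14) = 1/2.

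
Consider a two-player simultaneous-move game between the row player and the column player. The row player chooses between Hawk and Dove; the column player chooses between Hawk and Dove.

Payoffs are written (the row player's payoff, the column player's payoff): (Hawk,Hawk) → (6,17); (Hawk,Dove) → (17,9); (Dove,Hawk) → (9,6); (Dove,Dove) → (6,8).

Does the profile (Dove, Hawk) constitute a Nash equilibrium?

At (Dove, Hawk), the row player earns 9; switching to Hawk would give 6, so the row player has no profitable deviation.
The column player earns 6; switching to Dove would give 8, so the column player would deviate.
Since at least one player can profitably deviate, this is not a Nash equilibrium.

No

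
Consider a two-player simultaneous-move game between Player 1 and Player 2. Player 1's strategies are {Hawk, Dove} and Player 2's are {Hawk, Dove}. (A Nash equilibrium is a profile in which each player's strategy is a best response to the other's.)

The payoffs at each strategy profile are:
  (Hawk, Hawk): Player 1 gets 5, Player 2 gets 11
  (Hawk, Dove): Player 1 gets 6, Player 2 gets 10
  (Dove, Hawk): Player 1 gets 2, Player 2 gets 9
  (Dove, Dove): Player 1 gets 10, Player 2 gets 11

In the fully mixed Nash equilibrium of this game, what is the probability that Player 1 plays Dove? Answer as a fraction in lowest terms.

Let r be the probability that Player 1 plays Hawk. In a completely mixed equilibrium, Player 2 must be indifferent between Hawk and Dove.
Player 2's expected payoff from Hawk is 11r + 9(1−r); from Dove it is 10r + 11(1−r).
Setting these equal: 2r + 9 = −r + 11, so r = 2/3.
Therefore Player 1 plays Dove with probability 1 − 2/3 = 1/3.

1/3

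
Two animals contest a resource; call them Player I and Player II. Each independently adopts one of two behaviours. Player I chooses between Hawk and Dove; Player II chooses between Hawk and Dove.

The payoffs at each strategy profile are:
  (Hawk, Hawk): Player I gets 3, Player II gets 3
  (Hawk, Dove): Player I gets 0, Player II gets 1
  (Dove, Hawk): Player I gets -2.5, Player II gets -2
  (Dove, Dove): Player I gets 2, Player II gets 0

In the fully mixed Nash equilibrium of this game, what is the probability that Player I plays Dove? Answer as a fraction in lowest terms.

1/2

Let x be the probability that Player I plays Hawk. In a completely mixed equilibrium, Player II must be indifferent between Hawk and Dove.
Player II's expected payoff from Hawk is 3x − 2(1−x); from Dove it is x.
Setting these equal: 5x − 2 = x, so x = 1/2.
Therefore Player I plays Dove with probability 1 − 1/2 = 1/2.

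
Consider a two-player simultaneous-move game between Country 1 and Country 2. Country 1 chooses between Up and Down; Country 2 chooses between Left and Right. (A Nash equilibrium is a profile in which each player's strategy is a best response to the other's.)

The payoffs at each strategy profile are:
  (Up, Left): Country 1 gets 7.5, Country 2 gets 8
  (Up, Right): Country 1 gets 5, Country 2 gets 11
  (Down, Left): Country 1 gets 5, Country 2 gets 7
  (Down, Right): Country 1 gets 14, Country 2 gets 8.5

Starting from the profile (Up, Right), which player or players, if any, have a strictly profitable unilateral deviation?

Country 1

Country 1 at (Up, Right) earns 5; deviating to Down yields 14 — a strict improvement.
Country 2 earns 11; deviating to Left yields 8 — not better.
Only Country 1 has a strictly profitable deviation.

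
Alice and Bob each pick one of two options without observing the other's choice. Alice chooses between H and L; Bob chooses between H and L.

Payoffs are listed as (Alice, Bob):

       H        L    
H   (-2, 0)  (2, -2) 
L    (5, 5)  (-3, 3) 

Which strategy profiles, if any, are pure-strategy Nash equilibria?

(L, H)

(H, H): Alice prefers L (5 > -2) — not an equilibrium.
(H, L): Bob prefers H (0 > -2) — not an equilibrium.
(L, H): Alice gets 5 ≥ -2 from H, and Bob gets 5 ≥ 3 from L — Nash equilibrium.
(L, L): Alice prefers H (2 > -3); Bob prefers H (5 > 3) — not an equilibrium.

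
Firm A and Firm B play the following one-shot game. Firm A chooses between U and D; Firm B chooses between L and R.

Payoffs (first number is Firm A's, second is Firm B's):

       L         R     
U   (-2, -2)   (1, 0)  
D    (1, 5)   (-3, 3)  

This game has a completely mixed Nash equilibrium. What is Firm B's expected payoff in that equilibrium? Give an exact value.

3/2

First find p, the probability Firm A plays U, from Firm B's indifference between L and R: −2p + 5(1−p) = 3(1−p), giving p = 1/2.
Since Firm B is indifferent in equilibrium, Firm B's expected payoff equals the payoff from either column against (1/2, 1/2). Using L: −2(1/2) + 5(1/2) = 3/2.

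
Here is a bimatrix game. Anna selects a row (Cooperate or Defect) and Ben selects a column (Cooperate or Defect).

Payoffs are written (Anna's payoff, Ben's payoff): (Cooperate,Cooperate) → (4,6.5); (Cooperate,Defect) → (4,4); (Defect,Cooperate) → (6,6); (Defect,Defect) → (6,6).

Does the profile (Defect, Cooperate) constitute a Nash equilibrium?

At (Defect, Cooperate), Anna earns 6; switching to Cooperate would give 4, so Anna has no profitable deviation.
Ben earns 6; switching to Defect would give 6, so Ben has no profitable deviation.
Neither player can gain by a unilateral deviation, so this profile is a Nash equilibrium.

Yes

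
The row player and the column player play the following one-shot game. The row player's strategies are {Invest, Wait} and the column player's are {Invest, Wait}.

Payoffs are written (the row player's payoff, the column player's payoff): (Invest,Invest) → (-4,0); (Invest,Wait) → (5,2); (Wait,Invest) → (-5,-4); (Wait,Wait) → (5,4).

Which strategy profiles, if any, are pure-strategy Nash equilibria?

(Invest, Invest): the column player prefers Wait (2 > 0) — not an equilibrium.
(Invest, Wait): the row player gets 5 ≥ 5 from Wait, and the column player gets 2 ≥ 0 from Invest — Nash equilibrium.
(Wait, Invest): the row player prefers Invest (-4 > -5); the column player prefers Wait (4 > -4) — not an equilibrium.
(Wait, Wait): the row player gets 5 ≥ 5 from Invest, and the column player gets 4 ≥ -4 from Invest — Nash equilibrium.

(Invest, Wait) and (Wait, Wait)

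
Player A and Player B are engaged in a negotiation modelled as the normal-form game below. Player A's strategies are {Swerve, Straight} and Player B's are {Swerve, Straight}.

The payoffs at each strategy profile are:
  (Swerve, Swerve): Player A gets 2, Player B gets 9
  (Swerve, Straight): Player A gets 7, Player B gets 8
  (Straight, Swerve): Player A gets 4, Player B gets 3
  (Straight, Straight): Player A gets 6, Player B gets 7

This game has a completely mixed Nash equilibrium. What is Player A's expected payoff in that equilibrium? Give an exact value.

16/3

First find q, the probability Player B plays Swerve, from Player A's indifference between Swerve and Straight: 2q + 7(1−q) = 4q + 6(1−q), giving q = 1/3.
Since Player A is indifferent in equilibrium, Player A's expected payoff equals the payoff from either row against (1/3, 2/3). Using Swerve: 2(1/3) + 7(2/3) = 16/3.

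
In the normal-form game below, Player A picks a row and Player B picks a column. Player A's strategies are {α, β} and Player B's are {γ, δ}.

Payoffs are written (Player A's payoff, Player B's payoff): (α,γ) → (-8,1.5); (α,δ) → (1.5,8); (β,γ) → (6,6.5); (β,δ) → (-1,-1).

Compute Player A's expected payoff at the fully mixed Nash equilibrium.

2/33

First find y, the probability Player B plays γ, from Player A's indifference between α and β: −8y + 1.5(1−y) = 6y − (1−y), giving y = 5/33.
Since Player A is indifferent in equilibrium, Player A's expected payoff equals the payoff from either row against (5/33, 28/33). Using α: −8(5/33) + 1.5(28/33) = 2/33.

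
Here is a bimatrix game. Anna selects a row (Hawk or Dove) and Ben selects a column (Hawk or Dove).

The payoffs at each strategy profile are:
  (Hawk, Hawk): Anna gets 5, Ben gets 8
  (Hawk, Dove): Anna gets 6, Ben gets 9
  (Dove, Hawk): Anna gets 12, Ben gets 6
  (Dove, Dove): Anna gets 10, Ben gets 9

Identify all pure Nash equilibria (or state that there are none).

(Hawk, Hawk): Anna prefers Dove (12 > 5); Ben prefers Dove (9 > 8) — not an equilibrium.
(Hawk, Dove): Anna prefers Dove (10 > 6) — not an equilibrium.
(Dove, Hawk): Ben prefers Dove (9 > 6) — not an equilibrium.
(Dove, Dove): Anna gets 10 ≥ 6 from Hawk, and Ben gets 9 ≥ 6 from Hawk — Nash equilibrium.

(Dove, Dove)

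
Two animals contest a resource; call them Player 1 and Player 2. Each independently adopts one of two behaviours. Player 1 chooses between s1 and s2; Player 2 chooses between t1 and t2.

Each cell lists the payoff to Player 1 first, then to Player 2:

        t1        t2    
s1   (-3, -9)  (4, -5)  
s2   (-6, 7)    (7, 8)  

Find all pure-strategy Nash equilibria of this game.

(s2, t2)

(s1, t1): Player 2 prefers t2 (-5 > -9) — not an equilibrium.
(s1, t2): Player 1 prefers s2 (7 > 4) — not an equilibrium.
(s2, t1): Player 1 prefers s1 (-3 > -6); Player 2 prefers t2 (8 > 7) — not an equilibrium.
(s2, t2): Player 1 gets 7 ≥ 4 from s1, and Player 2 gets 8 ≥ 7 from t1 — Nash equilibrium.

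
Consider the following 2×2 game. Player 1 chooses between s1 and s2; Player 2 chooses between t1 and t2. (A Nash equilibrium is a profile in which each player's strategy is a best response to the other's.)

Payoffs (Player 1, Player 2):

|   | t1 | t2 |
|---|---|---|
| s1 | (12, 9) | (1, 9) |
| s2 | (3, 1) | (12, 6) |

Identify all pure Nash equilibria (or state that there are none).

(s1, t1): Player 1 gets 12 ≥ 3 from s2, and Player 2 gets 9 ≥ 9 from t2 — Nash equilibrium.
(s1, t2): Player 1 prefers s2 (12 > 1) — not an equilibrium.
(s2, t1): Player 1 prefers s1 (12 > 3); Player 2 prefers t2 (6 > 1) — not an equilibrium.
(s2, t2): Player 1 gets 12 ≥ 1 from s1, and Player 2 gets 6 ≥ 1 from t1 — Nash equilibrium.

(s1, t1) and (s2, t2)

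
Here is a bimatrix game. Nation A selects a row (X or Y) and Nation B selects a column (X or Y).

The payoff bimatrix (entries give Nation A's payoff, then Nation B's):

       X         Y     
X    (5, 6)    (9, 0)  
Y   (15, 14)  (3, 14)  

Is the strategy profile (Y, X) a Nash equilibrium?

At (Y, X), Nation A earns 15; switching to X would give 5, so Nation A has no profitable deviation.
Nation B earns 14; switching to Y would give 14, so Nation B has no profitable deviation.
Neither player can gain by a unilateral deviation, so this profile is a Nash equilibrium.

Yes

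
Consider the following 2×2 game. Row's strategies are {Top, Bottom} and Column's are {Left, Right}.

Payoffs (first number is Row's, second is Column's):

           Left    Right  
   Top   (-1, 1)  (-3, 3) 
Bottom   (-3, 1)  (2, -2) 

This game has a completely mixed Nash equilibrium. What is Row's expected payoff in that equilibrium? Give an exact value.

-11/7

First find q, the probability Column plays Left, from Row's indifference between Top and Bottom: −q − 3(1−q) = −3q + 2(1−q), giving q = 5/7.
Since Row is indifferent in equilibrium, Row's expected payoff equals the payoff from either row against (5/7, 2/7). Using Top: −(5/7) − 3(2/7) = -11/7.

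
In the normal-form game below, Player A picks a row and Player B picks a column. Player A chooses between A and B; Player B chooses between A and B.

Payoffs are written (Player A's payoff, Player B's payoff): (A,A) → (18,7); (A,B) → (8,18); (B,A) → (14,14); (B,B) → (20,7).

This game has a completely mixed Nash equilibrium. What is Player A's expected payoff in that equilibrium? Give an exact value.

31/2

First find y, the probability Player B plays A, from Player A's indifference between A and B: 18y + 8(1−y) = 14y + 20(1−y), giving y = 3/4.
Since Player A is indifferent in equilibrium, Player A's expected payoff equals the payoff from either row against (3/4, 1/4). Using A: 18(3/4) + 8(1/4) = 31/2.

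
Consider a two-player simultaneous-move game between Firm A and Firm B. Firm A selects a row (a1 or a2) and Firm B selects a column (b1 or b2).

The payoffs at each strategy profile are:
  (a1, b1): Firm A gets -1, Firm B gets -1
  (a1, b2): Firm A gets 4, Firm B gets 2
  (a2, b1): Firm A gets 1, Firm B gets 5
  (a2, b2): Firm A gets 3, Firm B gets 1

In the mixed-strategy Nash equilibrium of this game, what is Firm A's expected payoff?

7/3

First find y, the probability Firm B plays b1, from Firm A's indifference between a1 and a2: −y + 4(1−y) = y + 3(1−y), giving y = 1/3.
Since Firm A is indifferent in equilibrium, Firm A's expected payoff equals the payoff from either row against (1/3, 2/3). Using a1: −(1/3) + 4(2/3) = 7/3.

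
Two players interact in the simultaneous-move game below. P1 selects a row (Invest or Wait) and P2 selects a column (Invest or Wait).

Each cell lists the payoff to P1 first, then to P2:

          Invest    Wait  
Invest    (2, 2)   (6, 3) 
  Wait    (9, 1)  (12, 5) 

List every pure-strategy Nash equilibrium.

(Wait, Wait)

(Invest, Invest): P1 prefers Wait (9 > 2); P2 prefers Wait (3 > 2) — not an equilibrium.
(Invest, Wait): P1 prefers Wait (12 > 6) — not an equilibrium.
(Wait, Invest): P2 prefers Wait (5 > 1) — not an equilibrium.
(Wait, Wait): P1 gets 12 ≥ 6 from Invest, and P2 gets 5 ≥ 1 from Invest — Nash equilibrium.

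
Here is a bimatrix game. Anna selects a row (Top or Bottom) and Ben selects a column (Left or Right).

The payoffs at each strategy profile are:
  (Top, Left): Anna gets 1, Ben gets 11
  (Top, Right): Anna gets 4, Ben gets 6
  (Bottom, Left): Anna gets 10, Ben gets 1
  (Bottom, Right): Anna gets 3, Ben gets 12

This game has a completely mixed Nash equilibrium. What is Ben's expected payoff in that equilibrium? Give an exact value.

63/8

First find p, the probability Anna plays Top, from Ben's indifference between Left and Right: 11p + (1−p) = 6p + 12(1−p), giving p = 11/16.
Since Ben is indifferent in equilibrium, Ben's expected payoff equals the payoff from either column against (11/16, 5/16). Using Left: 11(11/16) + (5/16) = 63/8.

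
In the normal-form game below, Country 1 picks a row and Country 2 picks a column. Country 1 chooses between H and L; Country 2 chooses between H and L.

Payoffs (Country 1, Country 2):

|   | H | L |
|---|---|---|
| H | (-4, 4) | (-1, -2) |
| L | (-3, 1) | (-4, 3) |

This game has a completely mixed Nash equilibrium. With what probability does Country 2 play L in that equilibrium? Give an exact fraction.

Let y be the probability that Country 2 plays H. In a completely mixed equilibrium, Country 1 must be indifferent between H and L.
Country 1's expected payoff from H is −4y − (1−y); from L it is −3y − 4(1−y).
Setting these equal: −3y − 1 = y − 4, so y = 3/4.
Therefore Country 2 plays L with probability 1 − 3/4 = 1/4.

1/4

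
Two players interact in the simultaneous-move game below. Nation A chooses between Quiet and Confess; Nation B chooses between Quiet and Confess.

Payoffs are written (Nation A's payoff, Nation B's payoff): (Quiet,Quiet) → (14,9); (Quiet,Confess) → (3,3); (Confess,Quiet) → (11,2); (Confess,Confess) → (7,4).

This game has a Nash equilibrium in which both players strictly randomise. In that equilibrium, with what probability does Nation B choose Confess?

Let c be the probability that Nation B plays Quiet. In a completely mixed equilibrium, Nation A must be indifferent between Quiet and Confess.
Nation A's expected payoff from Quiet is 14c + 3(1−c); from Confess it is 11c + 7(1−c).
Setting these equal: 11c + 3 = 4c + 7, so c = 4/7.
Therefore Nation B plays Confess with probability 1 − 4/7 = 3/7.

3/7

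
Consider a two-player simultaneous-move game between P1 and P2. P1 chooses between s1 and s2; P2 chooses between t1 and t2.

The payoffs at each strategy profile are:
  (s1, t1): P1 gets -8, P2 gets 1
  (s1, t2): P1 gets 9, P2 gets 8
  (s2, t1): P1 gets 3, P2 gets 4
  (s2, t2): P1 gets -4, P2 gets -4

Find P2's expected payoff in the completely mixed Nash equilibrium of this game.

12/5

First find x, the probability P1 plays s1, from P2's indifference between t1 and t2: x + 4(1−x) = 8x − 4(1−x), giving x = 8/15.
Since P2 is indifferent in equilibrium, P2's expected payoff equals the payoff from either column against (8/15, 7/15). Using t1: (8/15) + 4(7/15) = 12/5.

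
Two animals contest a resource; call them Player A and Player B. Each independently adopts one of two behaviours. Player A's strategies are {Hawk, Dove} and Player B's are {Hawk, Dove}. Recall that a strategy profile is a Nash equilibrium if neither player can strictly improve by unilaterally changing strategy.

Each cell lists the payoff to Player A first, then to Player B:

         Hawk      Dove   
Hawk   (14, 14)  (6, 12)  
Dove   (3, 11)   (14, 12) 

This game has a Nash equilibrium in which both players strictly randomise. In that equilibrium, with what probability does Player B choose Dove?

11/19

Let q be the probability that Player B plays Hawk. In a completely mixed equilibrium, Player A must be indifferent between Hawk and Dove.
Player A's expected payoff from Hawk is 14q + 6(1−q); from Dove it is 3q + 14(1−q).
Setting these equal: 8q + 6 = −11q + 14, so q = 8/19.
Therefore Player B plays Dove with probability 1 − 8/19 = 11/19.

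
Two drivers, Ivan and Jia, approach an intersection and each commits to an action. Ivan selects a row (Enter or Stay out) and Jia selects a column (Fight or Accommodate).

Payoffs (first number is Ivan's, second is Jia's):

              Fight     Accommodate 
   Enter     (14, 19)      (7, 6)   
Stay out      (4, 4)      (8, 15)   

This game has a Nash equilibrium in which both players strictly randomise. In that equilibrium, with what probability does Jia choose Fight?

Let c be the probability that Jia plays Fight. In a completely mixed equilibrium, Ivan must be indifferent between Enter and Stay out.
Ivan's expected payoff from Enter is 14c + 7(1−c); from Stay out it is 4c + 8(1−c).
Setting these equal: 7c + 7 = −4c + 8, so c = 1/11.

1/11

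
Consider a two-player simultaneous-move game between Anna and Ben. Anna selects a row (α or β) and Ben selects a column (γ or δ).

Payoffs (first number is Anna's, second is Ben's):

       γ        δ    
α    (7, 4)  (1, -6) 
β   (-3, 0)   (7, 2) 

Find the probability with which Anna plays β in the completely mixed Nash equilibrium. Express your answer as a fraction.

5/6

Let r be the probability that Anna plays α. In a completely mixed equilibrium, Ben must be indifferent between γ and δ.
Ben's expected payoff from γ is 4r; from δ it is −6r + 2(1−r).
Setting these equal: 4r = −8r + 2, so r = 1/6.
Therefore Anna plays β with probability 1 − 1/6 = 5/6.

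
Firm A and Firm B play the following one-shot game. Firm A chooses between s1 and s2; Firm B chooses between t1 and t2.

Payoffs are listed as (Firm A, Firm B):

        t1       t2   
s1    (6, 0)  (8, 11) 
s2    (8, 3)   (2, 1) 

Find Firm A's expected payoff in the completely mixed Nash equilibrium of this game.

First find q, the probability Firm B plays t1, from Firm A's indifference between s1 and s2: 6q + 8(1−q) = 8q + 2(1−q), giving q = 3/4.
Since Firm A is indifferent in equilibrium, Firm A's expected payoff equals the payoff from either row against (3/4, 1/4). Using s1: 6(3/4) + 8(1/4) = 13/2.

13/2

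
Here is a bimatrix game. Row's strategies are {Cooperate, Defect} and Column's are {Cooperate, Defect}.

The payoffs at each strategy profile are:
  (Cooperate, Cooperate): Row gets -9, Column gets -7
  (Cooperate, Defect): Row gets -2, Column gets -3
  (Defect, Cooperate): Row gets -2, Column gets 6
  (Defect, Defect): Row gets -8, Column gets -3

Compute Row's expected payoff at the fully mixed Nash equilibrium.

-68/13

First find y, the probability Column plays Cooperate, from Row's indifference between Cooperate and Defect: −9y − 2(1−y) = −2y − 8(1−y), giving y = 6/13.
Since Row is indifferent in equilibrium, Row's expected payoff equals the payoff from either row against (6/13, 7/13). Using Cooperate: −9(6/13) − 2(7/13) = -68/13.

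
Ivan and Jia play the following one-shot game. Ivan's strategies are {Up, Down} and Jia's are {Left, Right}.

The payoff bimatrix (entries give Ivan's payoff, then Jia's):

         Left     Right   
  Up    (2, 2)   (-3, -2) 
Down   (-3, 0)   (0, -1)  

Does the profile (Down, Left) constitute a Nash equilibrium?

No

At (Down, Left), Ivan earns -3; switching to Up would give 2, so Ivan would deviate.
Jia earns 0; switching to Right would give -1, so Jia has no profitable deviation.
Since at least one player can profitably deviate, this is not a Nash equilibrium.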